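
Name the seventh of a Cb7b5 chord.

Bbb

Cb7b5 is built on Cb; its 7th is a minor 7th above the root.
A seventh above C uses the letter B, and the minor 7th above Cb is Bbb.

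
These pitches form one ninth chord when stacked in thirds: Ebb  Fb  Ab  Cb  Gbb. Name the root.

Fb

Arranged so that each adjacent pair is a third by letter name: Fb – Ab – Cb – Ebb – Gbb.
The bottom of that stack, Fb, is the root (this is Fb dominant seventh flat nine).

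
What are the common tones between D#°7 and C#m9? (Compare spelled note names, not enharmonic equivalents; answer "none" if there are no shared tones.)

D#

D#°7: D# F# A C
C#m9: C# E G# B D#
Common to both → D#.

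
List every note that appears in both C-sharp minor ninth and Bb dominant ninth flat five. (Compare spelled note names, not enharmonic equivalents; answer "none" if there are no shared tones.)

C-sharp minor ninth: C-sharp E G-sharp B D-sharp
Bb dominant ninth flat five: B-flat D F-flat A-flat C
Common to both → none.

none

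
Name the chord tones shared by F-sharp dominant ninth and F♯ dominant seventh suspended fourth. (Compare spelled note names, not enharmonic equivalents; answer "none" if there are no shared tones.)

F#, C#, E

F-sharp dominant ninth = F#, A#, C#, E, G#.
F♯ dominant seventh suspended fourth = F#, B, C#, E.
Shared: F#, C#, E.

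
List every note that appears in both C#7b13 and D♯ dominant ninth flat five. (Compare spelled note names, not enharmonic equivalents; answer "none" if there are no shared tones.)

C#  E#  A

C#7b13 = C#, E#, G#, B, A.
D♯ dominant ninth flat five = D#, F##, A, C#, E#.
Shared: C#, E#, A.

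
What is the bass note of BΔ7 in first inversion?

BΔ7 in root position is B–D♯–F♯–A♯.
First inversion places the third in the bass, which is D♯.

D♯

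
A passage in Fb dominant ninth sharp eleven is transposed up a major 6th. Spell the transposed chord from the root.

D-flat, F, A-flat, C-flat, E-flat, G

A major 6th up from F-flat is D-flat, so the new chord is D-flat dominant ninth sharp eleven.
- root: D-flat
- major 3rd: F
- perfect 5th: A-flat
- minor 7th: C-flat
- major 9th: E-flat
- augmented 11th: G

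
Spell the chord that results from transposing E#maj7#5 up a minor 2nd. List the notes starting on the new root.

F# A# C## E#

A minor 2nd up from E# is F#, so the new chord is F# augmented major seventh.
Root: F#
Major 3rd (3rd): A#
Augmented 5th (5th): C##
Major 7th (7th): E#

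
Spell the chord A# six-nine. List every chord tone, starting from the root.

Root A-sharp, quality six-nine:
A-sharp — root
C-double-sharp — major 3rd
E-sharp — perfect 5th
F-double-sharp — major 6th
B-sharp — major 9th

A-sharp, C-double-sharp, E-sharp, F-double-sharp, B-sharp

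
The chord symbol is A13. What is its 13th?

F#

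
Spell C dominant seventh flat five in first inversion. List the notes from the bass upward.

C dominant seventh flat five = C–E–G-flat–B-flat; first inversion → third (E) lowest.

E, G-flat, B-flat, C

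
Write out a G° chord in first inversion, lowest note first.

G° = G–Bb–Db; first inversion → third (Bb) lowest.

Bb, Db, G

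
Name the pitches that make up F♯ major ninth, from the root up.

F♯ major ninth is a major ninth built on F-sharp.
root → F-sharp
3rd (major 3rd) → A-sharp
5th (perfect 5th) → C-sharp
7th (major 7th) → E-sharp
9th (major 9th) → G-sharp

F-sharp, A-sharp, C-sharp, E-sharp, G-sharp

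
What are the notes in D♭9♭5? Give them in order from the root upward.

Db F Abb Cb Eb

Root Db, quality dominant ninth flat five:
- root: Db
- major 3rd: F
- diminished 5th: Abb
- minor 7th: Cb
- major 9th: Eb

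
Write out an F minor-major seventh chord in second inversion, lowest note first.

C, E, F, A♭

In root position, F minor-major seventh is F–A♭–C–E.
Second inversion puts the fifth (C) in the bass.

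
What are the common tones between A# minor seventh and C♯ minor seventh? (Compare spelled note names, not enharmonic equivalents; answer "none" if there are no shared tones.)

C-sharp, G-sharp

A# minor seventh = A-sharp, C-sharp, E-sharp, G-sharp.
C♯ minor seventh = C-sharp, E, G-sharp, B.
Shared: C-sharp, G-sharp.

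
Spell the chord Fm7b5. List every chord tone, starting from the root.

Root F, quality half-diminished seventh:
root → F
3rd (minor 3rd) → Ab
5th (diminished 5th) → Cb
7th (minor 7th) → Eb

F, Ab, Cb, Eb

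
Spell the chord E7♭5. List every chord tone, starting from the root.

E – G# – Bb – D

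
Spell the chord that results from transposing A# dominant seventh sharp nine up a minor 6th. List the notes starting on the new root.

Transposed root: A# → F# (minor 6th up). So we spell F# dominant seventh sharp nine:
F# — root
A# — major 3rd
C# — perfect 5th
E — minor 7th
G## — augmented 9th

F#, A#, C#, E, G##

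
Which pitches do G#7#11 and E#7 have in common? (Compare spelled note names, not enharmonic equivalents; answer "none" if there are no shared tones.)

G#7#11 = G♯, B♯, D♯, F♯, C𝄪.
E#7 = E♯, G𝄪, B♯, D♯.
Shared: B♯, D♯.

B♯, D♯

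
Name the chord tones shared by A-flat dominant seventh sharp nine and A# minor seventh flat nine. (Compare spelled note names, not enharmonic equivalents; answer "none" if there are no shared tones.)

A-flat dominant seventh sharp nine: A♭ C E♭ G♭ B
A# minor seventh flat nine: A♯ C♯ E♯ G♯ B
Common to both → B.

B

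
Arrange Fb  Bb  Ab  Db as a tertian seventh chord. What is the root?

Bb

Arranged so that each adjacent pair is a third by letter name: Bb – Db – Fb – Ab.
The bottom of that stack, Bb, is the root (this is Bb half-diminished seventh).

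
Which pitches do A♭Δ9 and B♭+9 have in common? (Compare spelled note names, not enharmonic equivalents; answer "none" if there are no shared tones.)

Ab, C, Bb

A♭Δ9 = Ab, C, Eb, G, Bb.
B♭+9 = Bb, D, F#, Ab, C.
Shared: Ab, C, Bb.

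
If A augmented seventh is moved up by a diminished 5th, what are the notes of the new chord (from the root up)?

A diminished 5th up from A is E-flat, so the new chord is E-flat augmented seventh.
- root: E-flat
- major 3rd: G
- augmented 5th: B
- minor 7th: D-flat

E-flat, G, B, D-flat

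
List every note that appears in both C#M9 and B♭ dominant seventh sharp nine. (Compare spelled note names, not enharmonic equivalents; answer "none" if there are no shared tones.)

C#M9 = C#, E#, G#, B#, D#.
B♭ dominant seventh sharp nine = Bb, D, F, Ab, C#.
Shared: C#.

C#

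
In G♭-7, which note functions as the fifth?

G♭-7 is built on Gb; its 5th is a perfect 5th above the root.
A fifth above G uses the letter D, and the perfect 5th above Gb is Db.

Db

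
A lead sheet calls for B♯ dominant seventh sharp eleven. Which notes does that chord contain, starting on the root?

Root B-sharp, quality dominant seventh sharp eleven:
Root: B-sharp
Major 3rd (3rd): D-double-sharp
Perfect 5th (5th): F-double-sharp
Minor 7th (7th): A-sharp
Augmented 11th (11th): E-double-sharp

B-sharp  D-double-sharp  F-double-sharp  A-sharp  E-double-sharp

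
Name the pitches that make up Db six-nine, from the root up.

Db six-nine: six-nine on D-flat.
Root: D-flat
Major 3rd (3rd): F
Perfect 5th (5th): A-flat
Major 6th (6th): B-flat
Major 9th (9th): E-flat

D-flat  F  A-flat  B-flat  E-flat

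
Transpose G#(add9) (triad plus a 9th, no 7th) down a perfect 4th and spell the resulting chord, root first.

G# down a perfect 4th → D#. New chord: D# added-ninth.
Root: D#
Major 3rd (3rd): F##
Perfect 5th (5th): A#
Major 9th (9th): E#

D#, F##, A#, E#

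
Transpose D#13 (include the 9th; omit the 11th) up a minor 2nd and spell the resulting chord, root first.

Transposed root: D♯ → E (minor 2nd up). So we spell E dominant thirteenth:
E — root
G♯ — major 3rd
B — perfect 5th
D — minor 7th
F♯ — major 9th
C♯ — major 13th

E G♯ B D F♯ C♯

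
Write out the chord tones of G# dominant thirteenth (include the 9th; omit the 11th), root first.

G# dominant thirteenth: dominant thirteenth on G#.
G# — root
B# — major 3rd
D# — perfect 5th
F# — minor 7th
A# — major 9th
E# — major 13th

G# B# D# F# A# E#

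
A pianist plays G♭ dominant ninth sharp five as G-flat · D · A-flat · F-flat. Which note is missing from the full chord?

B-flat

The full G♭ dominant ninth sharp five chord is G-flat, B-flat, D, F-flat, A-flat.
Comparing with the voicing, the major 3rd (3rd) — B-flat — is absent.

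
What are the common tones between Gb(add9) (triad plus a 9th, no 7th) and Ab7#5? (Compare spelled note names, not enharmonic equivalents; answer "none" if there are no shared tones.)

Gb(add9) = Gb, Bb, Db, Ab.
Ab7#5 = Ab, C, E, Gb.
Shared: Gb, Ab.

Gb  Ab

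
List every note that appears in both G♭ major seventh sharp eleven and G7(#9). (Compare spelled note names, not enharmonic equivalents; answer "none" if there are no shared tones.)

F

G♭ major seventh sharp eleven = Gb, Bb, Db, F, C.
G7(#9) = G, B, D, F, A#.
Shared: F.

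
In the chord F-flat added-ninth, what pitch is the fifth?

C-flat

Root of F-flat added-ninth = F-flat. The 5th is a perfect 5th: F-flat up a perfect 5th → C-flat.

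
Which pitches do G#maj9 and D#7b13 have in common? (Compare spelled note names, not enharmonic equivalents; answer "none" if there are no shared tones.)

D#  F##  A#

G#maj9: G# B# D# F## A#
D#7b13: D# F## A# C# B
Common to both → D#, F##, A#.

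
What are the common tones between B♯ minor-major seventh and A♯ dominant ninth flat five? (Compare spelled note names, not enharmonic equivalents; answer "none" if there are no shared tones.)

B-sharp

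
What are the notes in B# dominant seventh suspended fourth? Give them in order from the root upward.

B-sharp  E-sharp  F-double-sharp  A-sharp

B# dominant seventh suspended fourth: dominant seventh suspended fourth on B-sharp.
root → B-sharp
4th (perfect 4th) → E-sharp
5th (perfect 5th) → F-double-sharp
7th (minor 7th) → A-sharp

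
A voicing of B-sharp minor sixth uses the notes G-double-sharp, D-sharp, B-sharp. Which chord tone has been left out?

F-double-sharp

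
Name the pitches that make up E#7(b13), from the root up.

E#7(b13): dominant seventh flat thirteen on E#.
- root: E#
- major 3rd: G##
- perfect 5th: B#
- minor 7th: D#
- minor 13th: C#

E# – G## – B# – D# – C#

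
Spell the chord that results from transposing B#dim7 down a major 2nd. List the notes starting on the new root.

A#, C#, E, G

Transposed root: B# → A# (major 2nd down). So we spell A# diminished seventh:
Root: A#
Minor 3rd (3rd): C#
Diminished 5th (5th): E
Diminished 7th (7th): G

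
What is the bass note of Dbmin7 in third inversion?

Cb

Dbmin7 = Db–Fb–Ab–Cb. Third inversion → seventh in the bass = Cb.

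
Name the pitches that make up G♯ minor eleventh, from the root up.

G# B D# F# A# C#

G♯ minor eleventh: minor eleventh on G#.
G# — root
B — minor 3rd
D# — perfect 5th
F# — minor 7th
A# — major 9th
C# — perfect 11th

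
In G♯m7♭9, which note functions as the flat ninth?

A

G♯m7♭9 is built on G#; its 9th is a minor 9th above the root.
A second above G uses the letter A, and the minor 9th above G# is A.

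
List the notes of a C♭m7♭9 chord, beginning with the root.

C♭m7♭9 is a minor seventh flat nine built on Cb.
root → Cb
3rd (minor 3rd) → Ebb
5th (perfect 5th) → Gb
7th (minor 7th) → Bbb
9th (minor 9th) → Dbb

Cb Ebb Gb Bbb Dbb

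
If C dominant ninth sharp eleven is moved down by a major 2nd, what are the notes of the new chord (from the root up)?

B-flat D F A-flat C E

C down a major 2nd → B-flat. New chord: B-flat dominant ninth sharp eleven.
Root: B-flat
Major 3rd (3rd): D
Perfect 5th (5th): F
Minor 7th (7th): A-flat
Major 9th (9th): C
Augmented 11th (11th): E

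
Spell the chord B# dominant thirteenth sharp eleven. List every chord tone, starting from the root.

B# dominant thirteenth sharp eleven: dominant thirteenth sharp eleven on B-sharp.
- root: B-sharp
- major 3rd: D-double-sharp
- perfect 5th: F-double-sharp
- minor 7th: A-sharp
- major 9th: C-double-sharp
- augmented 11th: E-double-sharp
- major 13th: G-double-sharp

B-sharp  D-double-sharp  F-double-sharp  A-sharp  C-double-sharp  E-double-sharp  G-double-sharp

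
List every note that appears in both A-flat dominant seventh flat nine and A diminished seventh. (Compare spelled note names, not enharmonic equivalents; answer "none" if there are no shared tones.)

A-flat dominant seventh flat nine = A-flat, C, E-flat, G-flat, B-double-flat.
A diminished seventh = A, C, E-flat, G-flat.
Shared: C, E-flat, G-flat.

C, E-flat, G-flat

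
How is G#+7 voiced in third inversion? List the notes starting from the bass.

F# – G# – B# – D##

In root position, G#+7 is G#–B#–D##–F#.
Third inversion puts the seventh (F#) in the bass.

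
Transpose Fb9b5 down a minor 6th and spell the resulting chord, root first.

A minor 6th down from F♭ is A♭, so the new chord is A♭ dominant ninth flat five.
- root: A♭
- major 3rd: C
- diminished 5th: E𝄫
- minor 7th: G♭
- major 9th: B♭

A♭ – C – E𝄫 – G♭ – B♭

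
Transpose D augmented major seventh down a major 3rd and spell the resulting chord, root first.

Transposed root: D → Bb (major 3rd down). So we spell Bb augmented major seventh:
root → Bb
3rd (major 3rd) → D
5th (augmented 5th) → F#
7th (major 7th) → A

Bb  D  F#  A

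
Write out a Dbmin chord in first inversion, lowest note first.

Dbmin = Db–Fb–Ab; first inversion → third (Fb) lowest.

Fb, Ab, Db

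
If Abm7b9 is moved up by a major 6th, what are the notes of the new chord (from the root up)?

F Ab C Eb Gb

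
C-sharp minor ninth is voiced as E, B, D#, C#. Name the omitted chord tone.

G#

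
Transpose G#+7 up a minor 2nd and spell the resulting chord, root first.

A minor 2nd up from G# is A, so the new chord is A augmented seventh.
root → A
3rd (major 3rd) → C#
5th (augmented 5th) → E#
7th (minor 7th) → G

A  C#  E#  G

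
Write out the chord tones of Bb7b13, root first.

Root B♭, quality dominant seventh flat thirteen:
B♭ — root
D — major 3rd
F — perfect 5th
A♭ — minor 7th
G♭ — minor 13th

B♭ D F A♭ G♭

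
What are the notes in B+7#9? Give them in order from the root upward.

Root B, quality dominant seventh sharp nine sharp five:
B — root
D# — major 3rd
F## — augmented 5th
A — minor 7th
C## — augmented 9th

B D# F## A C##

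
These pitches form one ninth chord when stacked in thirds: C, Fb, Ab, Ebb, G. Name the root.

Fb

Arranged so that each adjacent pair is a third by letter name: Fb – Ab – C – Ebb – G.
The bottom of that stack, Fb, is the root (this is Fb dominant seventh sharp nine sharp five).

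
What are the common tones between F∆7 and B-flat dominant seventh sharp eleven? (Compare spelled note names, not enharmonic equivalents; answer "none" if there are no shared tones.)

F – E

F∆7 = F, A, C, E.
B-flat dominant seventh sharp eleven = Bb, D, F, Ab, E.
Shared: F, E.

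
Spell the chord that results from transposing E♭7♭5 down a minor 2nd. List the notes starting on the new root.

A minor 2nd down from E♭ is D, so the new chord is D dominant seventh flat five.
Root: D
Major 3rd (3rd): F♯
Diminished 5th (5th): A♭
Minor 7th (7th): C

D  F♯  A♭  C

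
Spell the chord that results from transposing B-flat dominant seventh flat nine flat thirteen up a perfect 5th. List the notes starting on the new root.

B-flat up a perfect 5th → F. New chord: F dominant seventh flat nine flat thirteen.
- root: F
- major 3rd: A
- perfect 5th: C
- minor 7th: E-flat
- minor 9th: G-flat
- minor 13th: D-flat

F, A, C, E-flat, G-flat, D-flat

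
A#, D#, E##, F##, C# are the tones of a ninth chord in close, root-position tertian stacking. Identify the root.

Stacking in thirds gives D# – F## – A# – C# – E##, so D# is the root — D# dominant seventh sharp nine.

D#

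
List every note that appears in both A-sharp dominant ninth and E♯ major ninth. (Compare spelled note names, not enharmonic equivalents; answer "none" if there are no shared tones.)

E-sharp, B-sharp

A-sharp dominant ninth = A-sharp, C-double-sharp, E-sharp, G-sharp, B-sharp.
E♯ major ninth = E-sharp, G-double-sharp, B-sharp, D-double-sharp, F-double-sharp.
Shared: E-sharp, B-sharp.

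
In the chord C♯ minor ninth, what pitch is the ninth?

D-sharp

C♯ minor ninth is built on C-sharp; its 9th is a major 9th above the root.
A second above C uses the letter D, and the major 9th above C-sharp is D-sharp.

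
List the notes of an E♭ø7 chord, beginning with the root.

E♭ø7 is a half-diminished seventh built on Eb.
Root: Eb
Minor 3rd (3rd): Gb
Diminished 5th (5th): Bbb
Minor 7th (7th): Db

Eb, Gb, Bbb, Db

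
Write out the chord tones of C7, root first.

C, E, G, Bb

C7: dominant seventh on C.
root → C
3rd (major 3rd) → E
5th (perfect 5th) → G
7th (minor 7th) → Bb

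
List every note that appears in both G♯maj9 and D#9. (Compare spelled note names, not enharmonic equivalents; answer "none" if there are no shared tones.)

G♯maj9: G♯ B♯ D♯ F𝄪 A♯
D#9: D♯ F𝄪 A♯ C♯ E♯
Common to both → D♯, F𝄪, A♯.

D♯ F𝄪 A♯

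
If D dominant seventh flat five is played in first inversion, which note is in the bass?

D dominant seventh flat five = D–F-sharp–A-flat–C. First inversion → third in the bass = F-sharp.

F-sharp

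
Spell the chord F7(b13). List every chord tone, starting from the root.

Root F, quality dominant seventh flat thirteen:
- root: F
- major 3rd: A
- perfect 5th: C
- minor 7th: E♭
- minor 13th: D♭

F – A – C – E♭ – D♭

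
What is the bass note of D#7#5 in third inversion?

C#

D#7#5 = D#–F##–A##–C#. Third inversion → seventh in the bass = C#.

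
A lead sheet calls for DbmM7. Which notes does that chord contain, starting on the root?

Root D♭, quality minor-major seventh:
Root: D♭
Minor 3rd (3rd): F♭
Perfect 5th (5th): A♭
Major 7th (7th): C

D♭, F♭, A♭, C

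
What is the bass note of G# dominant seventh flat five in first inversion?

B-sharp

G# dominant seventh flat five = G-sharp–B-sharp–D–F-sharp. First inversion → third in the bass = B-sharp.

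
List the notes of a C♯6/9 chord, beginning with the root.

C♯6/9: six-nine on C#.
C# — root
E# — major 3rd
G# — perfect 5th
A# — major 6th
D# — major 9th

C#, E#, G#, A#, D#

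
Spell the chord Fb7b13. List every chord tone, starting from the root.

Fb7b13 is a dominant seventh flat thirteen built on Fb.
Fb — root
Ab — major 3rd
Cb — perfect 5th
Ebb — minor 7th
Dbb — minor 13th

Fb – Ab – Cb – Ebb – Dbb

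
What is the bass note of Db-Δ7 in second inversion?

A♭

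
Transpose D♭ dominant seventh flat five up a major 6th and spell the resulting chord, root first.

B♭, D, F♭, A♭

A major 6th up from D♭ is B♭, so the new chord is B♭ dominant seventh flat five.
Root: B♭
Major 3rd (3rd): D
Diminished 5th (5th): F♭
Minor 7th (7th): A♭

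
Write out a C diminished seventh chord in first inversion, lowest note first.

Eb, Gb, Bbb, C

In root position, C diminished seventh is C–Eb–Gb–Bbb.
First inversion puts the third (Eb) in the bass.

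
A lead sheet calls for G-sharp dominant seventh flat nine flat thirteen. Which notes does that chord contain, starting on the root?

G♯  B♯  D♯  F♯  A  E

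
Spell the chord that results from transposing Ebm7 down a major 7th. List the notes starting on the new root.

Transposed root: Eb → Fb (major 7th down). So we spell Fb minor seventh:
Fb — root
Abb — minor 3rd
Cb — perfect 5th
Ebb — minor 7th

Fb  Abb  Cb  Ebb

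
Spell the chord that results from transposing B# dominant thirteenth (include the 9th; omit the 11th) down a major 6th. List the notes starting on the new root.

D-sharp – F-double-sharp – A-sharp – C-sharp – E-sharp – B-sharp

Transposed root: B-sharp → D-sharp (major 6th down). So we spell D-sharp dominant thirteenth:
- root: D-sharp
- major 3rd: F-double-sharp
- perfect 5th: A-sharp
- minor 7th: C-sharp
- major 9th: E-sharp
- major 13th: B-sharp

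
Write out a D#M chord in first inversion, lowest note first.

In root position, D#M is D#–F##–A#.
First inversion puts the third (F##) in the bass.

F##, A#, D#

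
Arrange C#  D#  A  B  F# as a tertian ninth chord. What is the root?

B

Arranged so that each adjacent pair is a third by letter name: B – D# – F# – A – C#.
The bottom of that stack, B, is the root (this is B dominant ninth).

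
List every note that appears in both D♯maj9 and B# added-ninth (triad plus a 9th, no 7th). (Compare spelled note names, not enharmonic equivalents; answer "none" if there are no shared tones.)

F##, C##

D♯maj9 = D#, F##, A#, C##, E#.
B# added-ninth = B#, D##, F##, C##.
Shared: F##, C##.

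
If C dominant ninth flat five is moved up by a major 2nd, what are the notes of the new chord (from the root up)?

D  F-sharp  A-flat  C  E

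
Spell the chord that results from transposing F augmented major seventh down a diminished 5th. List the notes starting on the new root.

B D# F## A#

A diminished 5th down from F is B, so the new chord is B augmented major seventh.
B — root
D# — major 3rd
F## — augmented 5th
A# — major 7th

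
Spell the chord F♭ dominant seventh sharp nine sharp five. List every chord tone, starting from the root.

Fb, Ab, C, Ebb, G

F♭ dominant seventh sharp nine sharp five: dominant seventh sharp nine sharp five on Fb.
Fb — root
Ab — major 3rd
C — augmented 5th
Ebb — minor 7th
G — augmented 9th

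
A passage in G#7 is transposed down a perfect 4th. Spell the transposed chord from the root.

Transposed root: G# → D# (perfect 4th down). So we spell D# dominant seventh:
root → D#
3rd (major 3rd) → F##
5th (perfect 5th) → A#
7th (minor 7th) → C#

D#, F##, A#, C#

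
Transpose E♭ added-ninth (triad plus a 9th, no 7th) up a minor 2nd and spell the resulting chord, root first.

E♭ up a minor 2nd → F♭. New chord: F♭ added-ninth.
F♭ — root
A♭ — major 3rd
C♭ — perfect 5th
G♭ — major 9th

F♭  A♭  C♭  G♭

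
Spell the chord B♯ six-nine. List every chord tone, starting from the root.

B-sharp D-double-sharp F-double-sharp G-double-sharp C-double-sharp

Root B-sharp, quality six-nine:
B-sharp — root
D-double-sharp — major 3rd
F-double-sharp — perfect 5th
G-double-sharp — major 6th
C-double-sharp — major 9th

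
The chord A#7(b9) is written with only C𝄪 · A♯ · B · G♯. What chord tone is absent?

A#7(b9) = A♯, C𝄪, E♯, G♯, B. The voicing lacks the 5th (perfect 5th), E♯.

E♯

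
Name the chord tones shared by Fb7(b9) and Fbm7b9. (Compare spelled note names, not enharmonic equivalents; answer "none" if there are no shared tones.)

F♭ – C♭ – E𝄫 – G𝄫

Fb7(b9) = F♭, A♭, C♭, E𝄫, G𝄫.
Fbm7b9 = F♭, A𝄫, C♭, E𝄫, G𝄫.
Shared: F♭, C♭, E𝄫, G𝄫.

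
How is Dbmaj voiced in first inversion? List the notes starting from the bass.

F, Ab, Db

Dbmaj = Db–F–Ab; first inversion → third (F) lowest.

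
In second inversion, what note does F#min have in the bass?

C♯

F#min = F♯–A–C♯. Second inversion → fifth in the bass = C♯.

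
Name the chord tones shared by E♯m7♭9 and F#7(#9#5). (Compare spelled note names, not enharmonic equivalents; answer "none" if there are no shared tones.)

F#

E♯m7♭9 = E#, G#, B#, D#, F#.
F#7(#9#5) = F#, A#, C##, E, G##.
Shared: F#.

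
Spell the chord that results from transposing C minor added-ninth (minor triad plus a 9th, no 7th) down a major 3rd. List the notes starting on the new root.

C down a major 3rd → A♭. New chord: A♭ minor added-ninth.
A♭ — root
C♭ — minor 3rd
E♭ — perfect 5th
B♭ — major 9th

A♭ – C♭ – E♭ – B♭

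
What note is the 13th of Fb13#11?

Fb13#11 is built on F♭; its 13th is a major 13th above the root.
A sixth above F uses the letter D, and the major 13th above F♭ is D♭.

D♭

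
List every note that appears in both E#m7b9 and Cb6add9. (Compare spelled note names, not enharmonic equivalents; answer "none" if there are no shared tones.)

none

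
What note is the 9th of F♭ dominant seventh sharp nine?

G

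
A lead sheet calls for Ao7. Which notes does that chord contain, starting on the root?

A  C  Eb  Gb

Ao7 is a diminished seventh built on A.
- root: A
- minor 3rd: C
- diminished 5th: Eb
- diminished 7th: Gb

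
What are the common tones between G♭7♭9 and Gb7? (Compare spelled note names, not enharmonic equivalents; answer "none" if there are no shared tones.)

Gb Bb Db Fb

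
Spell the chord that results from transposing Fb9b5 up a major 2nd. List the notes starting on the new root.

Gb – Bb – Dbb – Fb – Ab

Fb up a major 2nd → Gb. New chord: Gb dominant ninth flat five.
Gb — root
Bb — major 3rd
Dbb — diminished 5th
Fb — minor 7th
Ab — major 9th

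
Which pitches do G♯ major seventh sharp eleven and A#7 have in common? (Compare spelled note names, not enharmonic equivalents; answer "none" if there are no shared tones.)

G# C##

G♯ major seventh sharp eleven: G# B# D# F## C##
A#7: A# C## E# G#
Common to both → G#, C##.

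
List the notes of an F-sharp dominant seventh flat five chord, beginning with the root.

F-sharp  A-sharp  C  E

F-sharp dominant seventh flat five: dominant seventh flat five on F-sharp.
- root: F-sharp
- major 3rd: A-sharp
- diminished 5th: C
- minor 7th: E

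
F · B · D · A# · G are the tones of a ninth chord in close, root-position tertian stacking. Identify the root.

Stacking in thirds gives G – B – D – F – A#, so G is the root — G dominant seventh sharp nine.

G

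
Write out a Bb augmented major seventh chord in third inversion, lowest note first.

A Bb D F#

Bb augmented major seventh = Bb–D–F#–A; third inversion → seventh (A) lowest.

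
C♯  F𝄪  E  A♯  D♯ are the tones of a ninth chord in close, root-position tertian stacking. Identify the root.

D♯

Stacking in thirds gives D♯ – F𝄪 – A♯ – C♯ – E, so D♯ is the root — D♯ dominant seventh flat nine.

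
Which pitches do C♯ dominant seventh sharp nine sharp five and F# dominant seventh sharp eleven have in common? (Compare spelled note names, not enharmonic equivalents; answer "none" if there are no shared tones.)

C-sharp

C♯ dominant seventh sharp nine sharp five = C-sharp, E-sharp, G-double-sharp, B, D-double-sharp.
F# dominant seventh sharp eleven = F-sharp, A-sharp, C-sharp, E, B-sharp.
Shared: C-sharp.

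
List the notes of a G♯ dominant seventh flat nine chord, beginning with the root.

G-sharp B-sharp D-sharp F-sharp A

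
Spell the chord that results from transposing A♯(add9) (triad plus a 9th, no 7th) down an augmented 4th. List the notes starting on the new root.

E, G♯, B, F♯

An augmented 4th down from A♯ is E, so the new chord is E added-ninth.
root → E
3rd (major 3rd) → G♯
5th (perfect 5th) → B
9th (major 9th) → F♯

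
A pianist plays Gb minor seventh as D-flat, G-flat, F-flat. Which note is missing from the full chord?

B-double-flat

The full Gb minor seventh chord is G-flat, B-double-flat, D-flat, F-flat.
Comparing with the voicing, the minor 3rd (3rd) — B-double-flat — is absent.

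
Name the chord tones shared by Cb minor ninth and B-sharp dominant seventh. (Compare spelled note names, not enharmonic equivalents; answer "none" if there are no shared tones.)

none

Cb minor ninth = C-flat, E-double-flat, G-flat, B-double-flat, D-flat.
B-sharp dominant seventh = B-sharp, D-double-sharp, F-double-sharp, A-sharp.
Shared: none.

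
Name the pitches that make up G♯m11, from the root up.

G#, B, D#, F#, A#, C#

G♯m11: minor eleventh on G#.
- root: G#
- minor 3rd: B
- perfect 5th: D#
- minor 7th: F#
- major 9th: A#
- perfect 11th: C#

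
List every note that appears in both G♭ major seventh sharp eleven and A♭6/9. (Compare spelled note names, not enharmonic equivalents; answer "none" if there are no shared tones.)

G♭ major seventh sharp eleven: G♭ B♭ D♭ F C
A♭6/9: A♭ C E♭ F B♭
Common to both → B♭, F, C.

B♭ – F – C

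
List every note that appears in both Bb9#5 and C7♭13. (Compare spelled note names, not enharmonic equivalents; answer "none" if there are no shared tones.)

Bb9#5 = B♭, D, F♯, A♭, C.
C7♭13 = C, E, G, B♭, A♭.
Shared: B♭, A♭, C.

B♭, A♭, C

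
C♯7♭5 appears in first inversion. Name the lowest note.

E#

C♯7♭5 = C#–E#–G–B. First inversion → third in the bass = E#.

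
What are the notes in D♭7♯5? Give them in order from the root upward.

D♭7♯5: augmented seventh on Db.
- root: Db
- major 3rd: F
- augmented 5th: A
- minor 7th: Cb

Db, F, A, Cb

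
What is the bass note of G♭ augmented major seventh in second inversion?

G♭ augmented major seventh = Gb–Bb–D–F. Second inversion → fifth in the bass = D.

D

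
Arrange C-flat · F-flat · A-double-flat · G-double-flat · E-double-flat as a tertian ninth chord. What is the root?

Stacking in thirds gives F-flat – A-double-flat – C-flat – E-double-flat – G-double-flat, so F-flat is the root — F-flat minor seventh flat nine.

F-flat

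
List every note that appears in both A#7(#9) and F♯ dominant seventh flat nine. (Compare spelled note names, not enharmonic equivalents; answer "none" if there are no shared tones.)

A#

A#7(#9): A# C## E# G# B##
F♯ dominant seventh flat nine: F# A# C# E G
Common to both → A#.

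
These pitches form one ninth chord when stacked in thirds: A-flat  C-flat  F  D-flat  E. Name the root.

D-flat

Stacking in thirds gives D-flat – F – A-flat – C-flat – E, so D-flat is the root — D-flat dominant seventh sharp nine.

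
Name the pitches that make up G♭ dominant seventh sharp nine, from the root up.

G♭ dominant seventh sharp nine is a dominant seventh sharp nine built on G-flat.
Root: G-flat
Major 3rd (3rd): B-flat
Perfect 5th (5th): D-flat
Minor 7th (7th): F-flat
Augmented 9th (9th): A

G-flat B-flat D-flat F-flat A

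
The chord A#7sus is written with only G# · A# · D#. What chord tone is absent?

The full A#7sus chord is A#, D#, E#, G#.
Comparing with the voicing, the perfect 5th (5th) — E# — is absent.

E#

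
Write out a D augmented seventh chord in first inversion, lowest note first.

D augmented seventh = D–F♯–A♯–C; first inversion → third (F♯) lowest.

F♯, A♯, C, D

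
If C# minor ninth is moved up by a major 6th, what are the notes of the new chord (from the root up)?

C# up a major 6th → A#. New chord: A# minor ninth.
A# — root
C# — minor 3rd
E# — perfect 5th
G# — minor 7th
B# — major 9th

A# – C# – E# – G# – B#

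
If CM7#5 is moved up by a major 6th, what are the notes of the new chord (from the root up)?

A  C#  E#  G#

A major 6th up from C is A, so the new chord is A augmented major seventh.
root → A
3rd (major 3rd) → C#
5th (augmented 5th) → E#
7th (major 7th) → G#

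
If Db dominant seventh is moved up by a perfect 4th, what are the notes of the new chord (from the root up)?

Transposed root: D-flat → G-flat (perfect 4th up). So we spell G-flat dominant seventh:
Root: G-flat
Major 3rd (3rd): B-flat
Perfect 5th (5th): D-flat
Minor 7th (7th): F-flat

G-flat, B-flat, D-flat, F-flat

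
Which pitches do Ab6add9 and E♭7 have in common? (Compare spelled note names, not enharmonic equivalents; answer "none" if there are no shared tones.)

Eb, Bb

Ab6add9: Ab C Eb F Bb
E♭7: Eb G Bb Db
Common to both → Eb, Bb.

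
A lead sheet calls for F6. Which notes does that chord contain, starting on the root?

F A C D

Root F, quality major sixth:
F — root
A — major 3rd
C — perfect 5th
D — major 6th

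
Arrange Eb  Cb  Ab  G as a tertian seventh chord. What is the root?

Ab

Arranged so that each adjacent pair is a third by letter name: Ab – Cb – Eb – G.
The bottom of that stack, Ab, is the root (this is Ab minor-major seventh).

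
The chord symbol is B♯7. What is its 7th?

A#

B♯7 is built on B#; its 7th is a minor 7th above the root.
A seventh above B uses the letter A, and the minor 7th above B# is A#.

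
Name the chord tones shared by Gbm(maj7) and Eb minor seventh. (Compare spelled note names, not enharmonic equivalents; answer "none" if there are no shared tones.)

Gbm(maj7) = Gb, Bbb, Db, F.
Eb minor seventh = Eb, Gb, Bb, Db.
Shared: Gb, Db.

Gb, Db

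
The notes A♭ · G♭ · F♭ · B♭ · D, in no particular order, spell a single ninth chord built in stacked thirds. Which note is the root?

G♭

Arranged so that each adjacent pair is a third by letter name: G♭ – B♭ – D – F♭ – A♭.
The bottom of that stack, G♭, is the root (this is G♭ dominant ninth sharp five).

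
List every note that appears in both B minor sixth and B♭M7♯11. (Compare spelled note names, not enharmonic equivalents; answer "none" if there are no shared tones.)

B minor sixth: B D F# G#
B♭M7♯11: Bb D F A E
Common to both → D.

D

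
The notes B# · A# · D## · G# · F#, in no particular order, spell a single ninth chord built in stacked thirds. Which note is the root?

G#

Stacking in thirds gives G# – B# – D## – F# – A#, so G# is the root — G# dominant ninth sharp five.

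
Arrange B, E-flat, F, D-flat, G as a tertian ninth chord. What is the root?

Stacking in thirds gives E-flat – G – B – D-flat – F, so E-flat is the root — E-flat dominant ninth sharp five.

E-flat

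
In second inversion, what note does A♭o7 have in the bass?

A♭o7 = Ab–Cb–Ebb–Gbb. Second inversion → fifth in the bass = Ebb.

Ebb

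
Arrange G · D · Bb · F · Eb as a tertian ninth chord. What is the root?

Arranged so that each adjacent pair is a third by letter name: Eb – G – Bb – D – F.
The bottom of that stack, Eb, is the root (this is Eb major ninth).

Eb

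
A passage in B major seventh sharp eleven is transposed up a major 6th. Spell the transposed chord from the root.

G-sharp, B-sharp, D-sharp, F-double-sharp, C-double-sharp

Transposed root: B → G-sharp (major 6th up). So we spell G-sharp major seventh sharp eleven:
G-sharp — root
B-sharp — major 3rd
D-sharp — perfect 5th
F-double-sharp — major 7th
C-double-sharp — augmented 11th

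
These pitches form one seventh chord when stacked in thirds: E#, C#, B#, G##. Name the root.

Arranged so that each adjacent pair is a third by letter name: C# – E# – G## – B#.
The bottom of that stack, C#, is the root (this is C# augmented major seventh).

C#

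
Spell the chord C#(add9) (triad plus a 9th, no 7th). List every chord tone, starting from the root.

C#, E#, G#, D#

C#(add9): added-ninth on C#.
Root: C#
Major 3rd (3rd): E#
Perfect 5th (5th): G#
Major 9th (9th): D#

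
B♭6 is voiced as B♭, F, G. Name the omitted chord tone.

B♭6 = B♭, D, F, G. The voicing lacks the 3rd (major 3rd), D.

D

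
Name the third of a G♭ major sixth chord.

B-flat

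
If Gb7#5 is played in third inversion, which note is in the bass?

Fb

Gb7#5 = Gb–Bb–D–Fb. Third inversion → seventh in the bass = Fb.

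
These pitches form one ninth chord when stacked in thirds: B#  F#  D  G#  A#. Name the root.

Stacking in thirds gives G# – B# – D – F# – A#, so G# is the root — G# dominant ninth flat five.

G#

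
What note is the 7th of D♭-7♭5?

D♭-7♭5 is built on D♭; its 7th is a minor 7th above the root.
A seventh above D uses the letter C, and the minor 7th above D♭ is C♭.

C♭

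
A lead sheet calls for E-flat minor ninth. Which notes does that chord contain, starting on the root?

E-flat minor ninth: minor ninth on E-flat.
Root: E-flat
Minor 3rd (3rd): G-flat
Perfect 5th (5th): B-flat
Minor 7th (7th): D-flat
Major 9th (9th): F

E-flat, G-flat, B-flat, D-flat, F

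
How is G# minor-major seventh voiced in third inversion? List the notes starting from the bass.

F-double-sharp  G-sharp  B  D-sharp

In root position, G# minor-major seventh is G-sharp–B–D-sharp–F-double-sharp.
Third inversion puts the seventh (F-double-sharp) in the bass.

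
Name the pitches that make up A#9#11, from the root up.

A# – C## – E# – G# – B# – D##

Root A#, quality dominant ninth sharp eleven:
- root: A#
- major 3rd: C##
- perfect 5th: E#
- minor 7th: G#
- major 9th: B#
- augmented 11th: D##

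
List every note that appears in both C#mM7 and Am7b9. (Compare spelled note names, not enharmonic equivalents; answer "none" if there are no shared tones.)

E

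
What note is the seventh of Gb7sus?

Fb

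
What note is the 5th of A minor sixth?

A minor sixth is built on A; its 5th is a perfect 5th above the root.
A fifth above A uses the letter E, and the perfect 5th above A is E.

E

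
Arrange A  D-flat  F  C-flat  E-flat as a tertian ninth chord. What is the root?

Arranged so that each adjacent pair is a third by letter name: D-flat – F – A – C-flat – E-flat.
The bottom of that stack, D-flat, is the root (this is D-flat dominant ninth sharp five).

D-flat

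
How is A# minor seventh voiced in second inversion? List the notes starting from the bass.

In root position, A# minor seventh is A♯–C♯–E♯–G♯.
Second inversion puts the fifth (E♯) in the bass.

E♯, G♯, A♯, C♯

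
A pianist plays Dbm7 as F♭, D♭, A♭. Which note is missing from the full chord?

C♭

The full Dbm7 chord is D♭, F♭, A♭, C♭.
Comparing with the voicing, the minor 7th (7th) — C♭ — is absent.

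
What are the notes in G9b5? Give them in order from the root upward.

G, B, Db, F, A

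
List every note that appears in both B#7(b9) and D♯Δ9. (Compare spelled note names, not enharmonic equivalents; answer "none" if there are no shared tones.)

F##  A#

B#7(b9): B# D## F## A# C#
D♯Δ9: D# F## A# C## E#
Common to both → F##, A#.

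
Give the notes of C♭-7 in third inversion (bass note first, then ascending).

In root position, C♭-7 is C♭–E𝄫–G♭–B𝄫.
Third inversion puts the seventh (B𝄫) in the bass.

B𝄫  C♭  E𝄫  G♭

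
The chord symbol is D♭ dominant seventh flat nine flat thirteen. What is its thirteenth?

D♭ dominant seventh flat nine flat thirteen is built on Db; its 13th is a minor 13th above the root.
A sixth above D uses the letter B, and the minor 13th above Db is Bbb.

Bbb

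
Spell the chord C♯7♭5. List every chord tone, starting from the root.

C#, E#, G, B

C♯7♭5 is a dominant seventh flat five built on C#.
Root: C#
Major 3rd (3rd): E#
Diminished 5th (5th): G
Minor 7th (7th): B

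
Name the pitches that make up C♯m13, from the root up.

C♯m13: minor thirteenth on C♯.
- root: C♯
- minor 3rd: E
- perfect 5th: G♯
- minor 7th: B
- major 9th: D♯
- perfect 11th: F♯
- major 13th: A♯

C♯ E G♯ B D♯ F♯ A♯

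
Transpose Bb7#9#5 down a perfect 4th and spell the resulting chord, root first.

F – A – C# – Eb – G#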